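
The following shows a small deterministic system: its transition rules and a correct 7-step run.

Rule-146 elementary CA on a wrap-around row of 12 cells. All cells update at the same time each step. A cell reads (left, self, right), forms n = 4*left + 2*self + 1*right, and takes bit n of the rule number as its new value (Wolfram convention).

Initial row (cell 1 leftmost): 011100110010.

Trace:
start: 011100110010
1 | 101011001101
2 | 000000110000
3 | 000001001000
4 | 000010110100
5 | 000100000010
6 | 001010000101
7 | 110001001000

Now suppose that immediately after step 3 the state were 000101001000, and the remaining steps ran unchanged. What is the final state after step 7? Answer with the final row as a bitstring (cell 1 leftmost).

state after step 3 := 000101001000
4 | 001000110100
5 | 010101000010
6 | 100000100101
7 | 010001011000

010001011000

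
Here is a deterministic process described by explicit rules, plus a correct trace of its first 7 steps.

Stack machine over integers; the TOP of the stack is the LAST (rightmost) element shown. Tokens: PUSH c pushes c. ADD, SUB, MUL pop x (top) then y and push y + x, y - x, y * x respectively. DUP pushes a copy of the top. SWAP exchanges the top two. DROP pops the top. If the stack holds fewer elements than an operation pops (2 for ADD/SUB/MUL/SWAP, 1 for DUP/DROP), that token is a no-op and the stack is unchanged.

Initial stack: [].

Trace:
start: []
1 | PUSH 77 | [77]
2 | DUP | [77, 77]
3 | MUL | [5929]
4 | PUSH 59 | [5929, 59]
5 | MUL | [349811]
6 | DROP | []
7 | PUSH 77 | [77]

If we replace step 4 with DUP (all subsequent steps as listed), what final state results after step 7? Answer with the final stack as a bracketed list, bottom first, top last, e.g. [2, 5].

[77]

(re-executing from step 4 with the substitution; state before step 4: [5929])
4 | DUP | [5929, 5929]
5 | MUL | [35153041]
6 | DROP | []
7 | PUSH 77 | [77]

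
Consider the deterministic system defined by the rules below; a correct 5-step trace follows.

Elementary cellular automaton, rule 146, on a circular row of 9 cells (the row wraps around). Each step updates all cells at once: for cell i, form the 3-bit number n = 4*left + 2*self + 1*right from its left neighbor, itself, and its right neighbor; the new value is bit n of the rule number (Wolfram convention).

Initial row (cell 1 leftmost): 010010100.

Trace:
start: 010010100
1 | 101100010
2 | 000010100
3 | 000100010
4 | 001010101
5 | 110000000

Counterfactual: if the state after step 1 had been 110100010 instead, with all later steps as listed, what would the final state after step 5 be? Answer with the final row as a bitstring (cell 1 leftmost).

110000000

state after step 1 := 110100010
2 | 000010100
3 | 000100010
4 | 001010101
5 | 110000000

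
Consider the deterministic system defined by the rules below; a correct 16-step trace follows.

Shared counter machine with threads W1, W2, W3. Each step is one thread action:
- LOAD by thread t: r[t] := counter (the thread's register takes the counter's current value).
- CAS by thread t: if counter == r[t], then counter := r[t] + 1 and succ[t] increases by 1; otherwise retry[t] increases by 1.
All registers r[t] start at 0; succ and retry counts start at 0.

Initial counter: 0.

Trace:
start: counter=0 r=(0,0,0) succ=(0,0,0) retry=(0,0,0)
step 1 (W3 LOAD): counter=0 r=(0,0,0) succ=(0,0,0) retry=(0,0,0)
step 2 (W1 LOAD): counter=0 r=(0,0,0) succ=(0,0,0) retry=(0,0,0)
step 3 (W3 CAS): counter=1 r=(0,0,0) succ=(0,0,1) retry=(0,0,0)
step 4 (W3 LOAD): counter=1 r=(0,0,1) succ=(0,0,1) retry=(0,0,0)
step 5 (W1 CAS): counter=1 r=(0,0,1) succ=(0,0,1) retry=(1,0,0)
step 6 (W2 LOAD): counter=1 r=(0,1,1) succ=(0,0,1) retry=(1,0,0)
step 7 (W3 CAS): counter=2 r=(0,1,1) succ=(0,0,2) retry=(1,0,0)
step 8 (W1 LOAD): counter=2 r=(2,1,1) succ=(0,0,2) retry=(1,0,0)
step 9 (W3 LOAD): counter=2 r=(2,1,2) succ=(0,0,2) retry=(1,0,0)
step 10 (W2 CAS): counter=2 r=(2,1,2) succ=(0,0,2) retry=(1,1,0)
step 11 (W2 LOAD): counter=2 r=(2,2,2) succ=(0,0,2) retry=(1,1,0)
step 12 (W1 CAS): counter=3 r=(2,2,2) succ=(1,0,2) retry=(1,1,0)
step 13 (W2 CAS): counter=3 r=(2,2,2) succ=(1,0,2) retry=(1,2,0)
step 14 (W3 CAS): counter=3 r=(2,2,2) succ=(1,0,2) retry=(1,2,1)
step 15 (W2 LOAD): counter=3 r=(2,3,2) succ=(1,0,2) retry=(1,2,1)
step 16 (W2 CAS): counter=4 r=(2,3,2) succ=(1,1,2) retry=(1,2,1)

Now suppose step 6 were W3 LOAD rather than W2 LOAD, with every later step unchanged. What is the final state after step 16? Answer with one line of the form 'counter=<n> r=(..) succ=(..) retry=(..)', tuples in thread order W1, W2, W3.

counter=4 r=(2,3,2) succ=(1,1,2) retry=(1,2,1)

(re-executing from step 6 with the substitution; state before step 6: counter=1 r=(0,0,1) succ=(0,0,1) retry=(1,0,0))
step 6 (W3 LOAD): counter=1 r=(0,0,1) succ=(0,0,1) retry=(1,0,0)
step 7 (W3 CAS): counter=2 r=(0,0,1) succ=(0,0,2) retry=(1,0,0)
step 8 (W1 LOAD): counter=2 r=(2,0,1) succ=(0,0,2) retry=(1,0,0)
step 9 (W3 LOAD): counter=2 r=(2,0,2) succ=(0,0,2) retry=(1,0,0)
step 10 (W2 CAS): counter=2 r=(2,0,2) succ=(0,0,2) retry=(1,1,0)
step 11 (W2 LOAD): counter=2 r=(2,2,2) succ=(0,0,2) retry=(1,1,0)
step 12 (W1 CAS): counter=3 r=(2,2,2) succ=(1,0,2) retry=(1,1,0)
step 13 (W2 CAS): counter=3 r=(2,2,2) succ=(1,0,2) retry=(1,2,0)
step 14 (W3 CAS): counter=3 r=(2,2,2) succ=(1,0,2) retry=(1,2,1)
step 15 (W2 LOAD): counter=3 r=(2,3,2) succ=(1,0,2) retry=(1,2,1)
step 16 (W2 CAS): counter=4 r=(2,3,2) succ=(1,1,2) retry=(1,2,1)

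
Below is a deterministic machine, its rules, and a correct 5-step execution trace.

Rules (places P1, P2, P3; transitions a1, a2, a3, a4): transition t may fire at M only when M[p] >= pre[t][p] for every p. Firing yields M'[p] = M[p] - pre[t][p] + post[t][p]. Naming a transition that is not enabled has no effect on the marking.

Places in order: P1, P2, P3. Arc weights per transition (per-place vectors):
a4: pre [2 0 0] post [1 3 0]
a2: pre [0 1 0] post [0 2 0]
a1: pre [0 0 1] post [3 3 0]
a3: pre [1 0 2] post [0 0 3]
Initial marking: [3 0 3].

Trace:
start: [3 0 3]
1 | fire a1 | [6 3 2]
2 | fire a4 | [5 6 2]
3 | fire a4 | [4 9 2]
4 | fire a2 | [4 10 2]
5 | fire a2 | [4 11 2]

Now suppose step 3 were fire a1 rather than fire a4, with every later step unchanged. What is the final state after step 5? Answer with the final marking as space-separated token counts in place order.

(re-executing from step 3 with the substitution; state before step 3: [5 6 2])
3 | fire a1 | [8 9 1]
4 | fire a2 | [8 10 1]
5 | fire a2 | [8 11 1]

8 11 1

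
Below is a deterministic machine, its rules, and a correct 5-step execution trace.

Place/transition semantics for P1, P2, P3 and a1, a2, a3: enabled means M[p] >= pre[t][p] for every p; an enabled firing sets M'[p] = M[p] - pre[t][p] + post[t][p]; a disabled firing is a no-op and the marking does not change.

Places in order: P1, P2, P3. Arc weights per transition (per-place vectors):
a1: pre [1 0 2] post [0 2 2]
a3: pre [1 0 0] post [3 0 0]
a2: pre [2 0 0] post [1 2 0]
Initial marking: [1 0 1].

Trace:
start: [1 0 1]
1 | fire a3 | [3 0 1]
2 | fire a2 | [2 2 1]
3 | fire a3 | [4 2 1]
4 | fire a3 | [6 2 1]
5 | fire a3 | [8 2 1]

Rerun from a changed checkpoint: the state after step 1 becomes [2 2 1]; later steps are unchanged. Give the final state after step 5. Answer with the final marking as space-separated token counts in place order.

7 4 1

state after step 1 := [2 2 1]
2 | fire a2 | [1 4 1]
3 | fire a3 | [3 4 1]
4 | fire a3 | [5 4 1]
5 | fire a3 | [7 4 1]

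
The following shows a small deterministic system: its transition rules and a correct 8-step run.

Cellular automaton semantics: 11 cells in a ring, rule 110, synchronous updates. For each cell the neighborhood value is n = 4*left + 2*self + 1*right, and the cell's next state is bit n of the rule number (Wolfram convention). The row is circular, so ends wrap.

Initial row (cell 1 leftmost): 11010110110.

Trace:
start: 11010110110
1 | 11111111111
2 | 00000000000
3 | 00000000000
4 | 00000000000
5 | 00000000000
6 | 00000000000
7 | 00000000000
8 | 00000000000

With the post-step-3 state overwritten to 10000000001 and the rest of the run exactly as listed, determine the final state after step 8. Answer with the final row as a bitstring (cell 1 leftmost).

10000111001

state after step 3 := 10000000001
4 | 10000000011
5 | 10000000110
6 | 10000001111
7 | 10000011000
8 | 10000111001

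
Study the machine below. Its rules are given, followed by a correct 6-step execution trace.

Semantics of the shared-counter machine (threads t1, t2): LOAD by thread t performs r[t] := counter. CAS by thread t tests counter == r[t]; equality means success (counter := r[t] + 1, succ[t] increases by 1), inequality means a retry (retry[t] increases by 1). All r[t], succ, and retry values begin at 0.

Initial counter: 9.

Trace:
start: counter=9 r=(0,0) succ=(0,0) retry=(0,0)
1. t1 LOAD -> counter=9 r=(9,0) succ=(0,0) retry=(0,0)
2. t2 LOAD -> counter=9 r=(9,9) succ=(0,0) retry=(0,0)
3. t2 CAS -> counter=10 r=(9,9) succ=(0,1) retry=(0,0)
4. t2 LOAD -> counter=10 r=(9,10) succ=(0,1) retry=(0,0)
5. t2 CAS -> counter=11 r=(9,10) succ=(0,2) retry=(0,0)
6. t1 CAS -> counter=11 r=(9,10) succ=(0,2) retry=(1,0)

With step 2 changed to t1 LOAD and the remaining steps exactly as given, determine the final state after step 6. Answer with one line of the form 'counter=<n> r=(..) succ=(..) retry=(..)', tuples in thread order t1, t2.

(re-executing from step 2 with the substitution; state before step 2: counter=9 r=(9,0) succ=(0,0) retry=(0,0))
2. t1 LOAD -> counter=9 r=(9,0) succ=(0,0) retry=(0,0)
3. t2 CAS -> counter=9 r=(9,0) succ=(0,0) retry=(0,1)
4. t2 LOAD -> counter=9 r=(9,9) succ=(0,0) retry=(0,1)
5. t2 CAS -> counter=10 r=(9,9) succ=(0,1) retry=(0,1)
6. t1 CAS -> counter=10 r=(9,9) succ=(0,1) retry=(1,1)

counter=10 r=(9,9) succ=(0,1) retry=(1,1)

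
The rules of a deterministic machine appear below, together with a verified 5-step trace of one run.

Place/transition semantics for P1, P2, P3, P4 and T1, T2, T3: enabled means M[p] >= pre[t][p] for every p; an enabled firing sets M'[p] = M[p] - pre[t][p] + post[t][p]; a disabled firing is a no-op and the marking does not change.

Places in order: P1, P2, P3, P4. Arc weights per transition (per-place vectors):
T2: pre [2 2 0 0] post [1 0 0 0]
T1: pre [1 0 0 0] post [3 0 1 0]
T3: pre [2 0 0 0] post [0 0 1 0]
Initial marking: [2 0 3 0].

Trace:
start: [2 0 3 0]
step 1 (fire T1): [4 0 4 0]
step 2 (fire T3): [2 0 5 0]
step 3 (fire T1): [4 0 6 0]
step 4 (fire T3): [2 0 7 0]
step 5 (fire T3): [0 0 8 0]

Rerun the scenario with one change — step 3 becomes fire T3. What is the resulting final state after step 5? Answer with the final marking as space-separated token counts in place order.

(re-executing from step 3 with the substitution; state before step 3: [2 0 5 0])
step 3 (fire T3): [0 0 6 0]
step 4 (fire T3): [0 0 6 0]
step 5 (fire T3): [0 0 6 0]

0 0 6 0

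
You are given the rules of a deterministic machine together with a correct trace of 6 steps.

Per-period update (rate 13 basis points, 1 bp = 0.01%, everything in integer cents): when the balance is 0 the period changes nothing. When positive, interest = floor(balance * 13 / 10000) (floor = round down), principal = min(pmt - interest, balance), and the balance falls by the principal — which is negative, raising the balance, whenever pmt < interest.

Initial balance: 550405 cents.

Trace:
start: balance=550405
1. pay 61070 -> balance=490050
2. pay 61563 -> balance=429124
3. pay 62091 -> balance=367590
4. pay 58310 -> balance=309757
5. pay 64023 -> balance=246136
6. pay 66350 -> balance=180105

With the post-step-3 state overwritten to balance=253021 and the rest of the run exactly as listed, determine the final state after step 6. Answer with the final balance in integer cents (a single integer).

state after step 3 := balance=253021
4. pay 58310 -> balance=195039
5. pay 64023 -> balance=131269
6. pay 66350 -> balance=65089

65089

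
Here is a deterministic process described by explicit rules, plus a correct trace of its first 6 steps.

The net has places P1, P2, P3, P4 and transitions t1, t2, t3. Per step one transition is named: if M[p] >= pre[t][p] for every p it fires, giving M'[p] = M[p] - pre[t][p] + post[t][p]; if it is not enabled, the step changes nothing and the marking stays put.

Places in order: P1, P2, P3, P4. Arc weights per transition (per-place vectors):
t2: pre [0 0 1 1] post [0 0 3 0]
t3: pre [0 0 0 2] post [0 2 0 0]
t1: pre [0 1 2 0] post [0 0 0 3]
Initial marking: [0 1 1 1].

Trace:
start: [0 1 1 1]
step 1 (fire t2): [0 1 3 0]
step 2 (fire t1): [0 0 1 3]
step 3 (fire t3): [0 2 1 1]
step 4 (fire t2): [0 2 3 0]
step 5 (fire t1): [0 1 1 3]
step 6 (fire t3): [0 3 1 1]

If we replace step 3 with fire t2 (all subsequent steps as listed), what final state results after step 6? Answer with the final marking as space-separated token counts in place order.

0 0 5 1

(re-executing from step 3 with the substitution; state before step 3: [0 0 1 3])
step 3 (fire t2): [0 0 3 2]
step 4 (fire t2): [0 0 5 1]
step 5 (fire t1): [0 0 5 1]
step 6 (fire t3): [0 0 5 1]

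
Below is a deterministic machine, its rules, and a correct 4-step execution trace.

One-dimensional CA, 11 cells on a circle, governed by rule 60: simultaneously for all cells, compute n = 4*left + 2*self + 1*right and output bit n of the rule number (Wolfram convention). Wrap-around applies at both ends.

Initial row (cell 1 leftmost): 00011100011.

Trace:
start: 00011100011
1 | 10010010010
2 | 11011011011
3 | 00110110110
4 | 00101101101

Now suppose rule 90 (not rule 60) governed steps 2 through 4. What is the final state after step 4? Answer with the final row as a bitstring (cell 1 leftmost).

(re-executing steps 2..4 under rule 90; state before step 2: 10010010010)
2 | 01101101100
3 | 11101101110
4 | 10101101010

10101101010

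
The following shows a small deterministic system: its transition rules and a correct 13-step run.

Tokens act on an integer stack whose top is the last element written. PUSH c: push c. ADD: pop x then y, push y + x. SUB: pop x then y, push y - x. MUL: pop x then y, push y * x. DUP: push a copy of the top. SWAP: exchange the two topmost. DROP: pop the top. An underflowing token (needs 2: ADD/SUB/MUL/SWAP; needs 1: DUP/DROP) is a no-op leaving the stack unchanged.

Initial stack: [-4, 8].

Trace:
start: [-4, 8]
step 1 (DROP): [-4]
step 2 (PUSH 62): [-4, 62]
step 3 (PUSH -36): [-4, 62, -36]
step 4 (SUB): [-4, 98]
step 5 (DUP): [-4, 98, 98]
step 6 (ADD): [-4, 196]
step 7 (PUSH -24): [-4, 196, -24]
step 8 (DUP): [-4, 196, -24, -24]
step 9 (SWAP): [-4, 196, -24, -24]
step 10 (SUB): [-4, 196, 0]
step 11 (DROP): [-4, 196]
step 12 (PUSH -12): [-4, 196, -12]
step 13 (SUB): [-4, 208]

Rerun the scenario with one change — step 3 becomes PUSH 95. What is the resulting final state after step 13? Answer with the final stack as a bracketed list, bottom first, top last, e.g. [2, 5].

(re-executing from step 3 with the substitution; state before step 3: [-4, 62])
step 3 (PUSH 95): [-4, 62, 95]
step 4 (SUB): [-4, -33]
step 5 (DUP): [-4, -33, -33]
step 6 (ADD): [-4, -66]
step 7 (PUSH -24): [-4, -66, -24]
step 8 (DUP): [-4, -66, -24, -24]
step 9 (SWAP): [-4, -66, -24, -24]
step 10 (SUB): [-4, -66, 0]
step 11 (DROP): [-4, -66]
step 12 (PUSH -12): [-4, -66, -12]
step 13 (SUB): [-4, -54]

[-4, -54]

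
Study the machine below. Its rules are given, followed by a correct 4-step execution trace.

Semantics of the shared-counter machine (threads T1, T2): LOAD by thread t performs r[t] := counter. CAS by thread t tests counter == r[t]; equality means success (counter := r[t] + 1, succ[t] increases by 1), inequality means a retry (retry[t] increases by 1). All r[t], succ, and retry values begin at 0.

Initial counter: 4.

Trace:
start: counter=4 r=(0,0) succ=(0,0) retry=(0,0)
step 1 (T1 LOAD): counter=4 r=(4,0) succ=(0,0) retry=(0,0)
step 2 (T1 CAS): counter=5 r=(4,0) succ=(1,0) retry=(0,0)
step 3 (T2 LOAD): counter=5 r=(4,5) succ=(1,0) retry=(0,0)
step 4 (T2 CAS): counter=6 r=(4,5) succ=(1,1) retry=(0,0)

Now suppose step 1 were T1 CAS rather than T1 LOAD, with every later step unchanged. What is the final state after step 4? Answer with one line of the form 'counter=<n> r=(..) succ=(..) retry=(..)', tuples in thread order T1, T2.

(re-executing from step 1 with the substitution; state before step 1: counter=4 r=(0,0) succ=(0,0) retry=(0,0))
step 1 (T1 CAS): counter=4 r=(0,0) succ=(0,0) retry=(1,0)
step 2 (T1 CAS): counter=4 r=(0,0) succ=(0,0) retry=(2,0)
step 3 (T2 LOAD): counter=4 r=(0,4) succ=(0,0) retry=(2,0)
step 4 (T2 CAS): counter=5 r=(0,4) succ=(0,1) retry=(2,0)

counter=5 r=(0,4) succ=(0,1) retry=(2,0)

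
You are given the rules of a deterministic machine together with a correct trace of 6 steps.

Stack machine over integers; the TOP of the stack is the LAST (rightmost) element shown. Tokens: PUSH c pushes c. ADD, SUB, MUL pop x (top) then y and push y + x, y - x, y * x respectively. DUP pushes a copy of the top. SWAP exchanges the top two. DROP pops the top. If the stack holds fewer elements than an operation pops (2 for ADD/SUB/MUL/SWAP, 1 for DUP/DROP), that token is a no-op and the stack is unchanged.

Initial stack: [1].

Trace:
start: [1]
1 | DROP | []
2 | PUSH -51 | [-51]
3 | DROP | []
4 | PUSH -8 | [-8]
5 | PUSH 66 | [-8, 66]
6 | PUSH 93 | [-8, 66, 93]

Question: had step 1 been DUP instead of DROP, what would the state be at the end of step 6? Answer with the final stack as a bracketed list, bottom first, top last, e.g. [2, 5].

(re-executing from step 1 with the substitution; state before step 1: [1])
1 | DUP | [1, 1]
2 | PUSH -51 | [1, 1, -51]
3 | DROP | [1, 1]
4 | PUSH -8 | [1, 1, -8]
5 | PUSH 66 | [1, 1, -8, 66]
6 | PUSH 93 | [1, 1, -8, 66, 93]

[1, 1, -8, 66, 93]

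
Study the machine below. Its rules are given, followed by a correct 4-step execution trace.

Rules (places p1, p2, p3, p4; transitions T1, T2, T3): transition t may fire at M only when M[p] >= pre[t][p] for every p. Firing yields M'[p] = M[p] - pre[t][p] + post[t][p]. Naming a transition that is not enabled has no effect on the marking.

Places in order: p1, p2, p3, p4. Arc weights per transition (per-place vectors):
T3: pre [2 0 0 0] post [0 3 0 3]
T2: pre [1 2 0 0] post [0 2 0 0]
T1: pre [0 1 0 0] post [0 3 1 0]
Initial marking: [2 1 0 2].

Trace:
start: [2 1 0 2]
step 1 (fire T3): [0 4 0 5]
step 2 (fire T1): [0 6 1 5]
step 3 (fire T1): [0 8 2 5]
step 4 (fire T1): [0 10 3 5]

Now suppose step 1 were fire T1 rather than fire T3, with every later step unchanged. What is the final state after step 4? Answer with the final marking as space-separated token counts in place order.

(re-executing from step 1 with the substitution; state before step 1: [2 1 0 2])
step 1 (fire T1): [2 3 1 2]
step 2 (fire T1): [2 5 2 2]
step 3 (fire T1): [2 7 3 2]
step 4 (fire T1): [2 9 4 2]

2 9 4 2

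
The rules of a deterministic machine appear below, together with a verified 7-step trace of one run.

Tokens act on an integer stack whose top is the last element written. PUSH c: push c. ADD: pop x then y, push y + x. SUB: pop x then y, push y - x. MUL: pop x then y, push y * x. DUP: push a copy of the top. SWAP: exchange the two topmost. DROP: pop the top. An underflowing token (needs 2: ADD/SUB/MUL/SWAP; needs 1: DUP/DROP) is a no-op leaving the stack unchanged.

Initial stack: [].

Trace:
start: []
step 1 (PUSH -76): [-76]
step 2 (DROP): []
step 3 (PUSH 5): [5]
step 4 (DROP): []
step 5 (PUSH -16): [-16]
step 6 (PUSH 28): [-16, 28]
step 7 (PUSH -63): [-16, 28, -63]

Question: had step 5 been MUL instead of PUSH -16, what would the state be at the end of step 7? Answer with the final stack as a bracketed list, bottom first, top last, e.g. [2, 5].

(re-executing from step 5 with the substitution; state before step 5: [])
step 5 (MUL): []
step 6 (PUSH 28): [28]
step 7 (PUSH -63): [28, -63]

[28, -63]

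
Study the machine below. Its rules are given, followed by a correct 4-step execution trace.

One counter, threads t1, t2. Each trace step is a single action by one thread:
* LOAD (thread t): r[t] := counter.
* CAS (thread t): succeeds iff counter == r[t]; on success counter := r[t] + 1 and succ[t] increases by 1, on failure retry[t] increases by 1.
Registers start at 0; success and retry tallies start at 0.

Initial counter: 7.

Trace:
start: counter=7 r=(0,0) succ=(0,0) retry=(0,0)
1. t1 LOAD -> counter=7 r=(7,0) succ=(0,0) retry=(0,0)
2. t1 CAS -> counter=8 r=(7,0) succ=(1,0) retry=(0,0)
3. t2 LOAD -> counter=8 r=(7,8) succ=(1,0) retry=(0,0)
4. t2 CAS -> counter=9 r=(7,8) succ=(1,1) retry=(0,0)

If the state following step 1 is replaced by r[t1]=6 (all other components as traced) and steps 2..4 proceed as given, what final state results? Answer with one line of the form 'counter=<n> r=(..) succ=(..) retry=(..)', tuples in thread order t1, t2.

counter=8 r=(6,7) succ=(0,1) retry=(1,0)

state after step 1 := counter=7 r=(6,0) succ=(0,0) retry=(0,0)
2. t1 CAS -> counter=7 r=(6,0) succ=(0,0) retry=(1,0)
3. t2 LOAD -> counter=7 r=(6,7) succ=(0,0) retry=(1,0)
4. t2 CAS -> counter=8 r=(6,7) succ=(0,1) retry=(1,0)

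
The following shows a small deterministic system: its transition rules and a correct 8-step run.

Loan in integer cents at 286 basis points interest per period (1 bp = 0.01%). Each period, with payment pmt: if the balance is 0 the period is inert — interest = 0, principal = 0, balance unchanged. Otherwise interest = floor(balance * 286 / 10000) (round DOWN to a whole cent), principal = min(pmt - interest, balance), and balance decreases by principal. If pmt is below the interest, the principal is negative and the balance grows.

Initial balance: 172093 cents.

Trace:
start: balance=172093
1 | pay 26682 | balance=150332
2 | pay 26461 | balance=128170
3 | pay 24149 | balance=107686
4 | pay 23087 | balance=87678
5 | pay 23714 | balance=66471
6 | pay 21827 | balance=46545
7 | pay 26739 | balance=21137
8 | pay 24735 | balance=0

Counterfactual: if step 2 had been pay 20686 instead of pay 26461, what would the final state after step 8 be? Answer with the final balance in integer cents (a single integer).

(re-executing from step 2 with the substitution; state before step 2: balance=150332)
2 | pay 20686 | balance=133945
3 | pay 24149 | balance=113626
4 | pay 23087 | balance=93788
5 | pay 23714 | balance=72756
6 | pay 21827 | balance=53009
7 | pay 26739 | balance=27786
8 | pay 24735 | balance=3845

3845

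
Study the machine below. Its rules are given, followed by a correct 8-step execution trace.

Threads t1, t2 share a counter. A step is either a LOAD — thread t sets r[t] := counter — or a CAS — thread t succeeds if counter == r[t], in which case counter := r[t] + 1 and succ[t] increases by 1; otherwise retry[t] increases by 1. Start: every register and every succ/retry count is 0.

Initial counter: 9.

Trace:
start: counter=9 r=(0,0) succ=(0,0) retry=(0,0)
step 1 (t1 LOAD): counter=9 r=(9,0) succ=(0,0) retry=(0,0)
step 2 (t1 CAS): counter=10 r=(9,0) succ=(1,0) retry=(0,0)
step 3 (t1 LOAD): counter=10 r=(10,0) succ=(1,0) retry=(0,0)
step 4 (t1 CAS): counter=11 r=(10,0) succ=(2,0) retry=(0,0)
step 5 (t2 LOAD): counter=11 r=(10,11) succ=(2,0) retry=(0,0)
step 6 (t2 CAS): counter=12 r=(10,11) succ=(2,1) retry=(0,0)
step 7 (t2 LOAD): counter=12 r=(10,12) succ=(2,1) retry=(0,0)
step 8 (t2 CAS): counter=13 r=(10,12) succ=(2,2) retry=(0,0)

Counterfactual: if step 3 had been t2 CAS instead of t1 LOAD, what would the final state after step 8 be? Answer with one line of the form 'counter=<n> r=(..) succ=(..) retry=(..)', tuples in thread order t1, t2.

counter=12 r=(9,11) succ=(1,2) retry=(1,1)

(re-executing from step 3 with the substitution; state before step 3: counter=10 r=(9,0) succ=(1,0) retry=(0,0))
step 3 (t2 CAS): counter=10 r=(9,0) succ=(1,0) retry=(0,1)
step 4 (t1 CAS): counter=10 r=(9,0) succ=(1,0) retry=(1,1)
step 5 (t2 LOAD): counter=10 r=(9,10) succ=(1,0) retry=(1,1)
step 6 (t2 CAS): counter=11 r=(9,10) succ=(1,1) retry=(1,1)
step 7 (t2 LOAD): counter=11 r=(9,11) succ=(1,1) retry=(1,1)
step 8 (t2 CAS): counter=12 r=(9,11) succ=(1,2) retry=(1,1)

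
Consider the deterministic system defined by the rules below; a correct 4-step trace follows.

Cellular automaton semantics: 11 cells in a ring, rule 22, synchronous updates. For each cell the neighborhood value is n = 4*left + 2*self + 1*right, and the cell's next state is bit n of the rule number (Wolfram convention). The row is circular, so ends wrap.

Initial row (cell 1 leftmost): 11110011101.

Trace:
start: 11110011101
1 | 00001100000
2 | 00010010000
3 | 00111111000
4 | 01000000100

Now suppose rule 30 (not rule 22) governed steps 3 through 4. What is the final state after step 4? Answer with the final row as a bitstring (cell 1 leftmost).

(re-executing steps 3..4 under rule 30; state before step 3: 00010010000)
3 | 00111111000
4 | 01100000100

01100000100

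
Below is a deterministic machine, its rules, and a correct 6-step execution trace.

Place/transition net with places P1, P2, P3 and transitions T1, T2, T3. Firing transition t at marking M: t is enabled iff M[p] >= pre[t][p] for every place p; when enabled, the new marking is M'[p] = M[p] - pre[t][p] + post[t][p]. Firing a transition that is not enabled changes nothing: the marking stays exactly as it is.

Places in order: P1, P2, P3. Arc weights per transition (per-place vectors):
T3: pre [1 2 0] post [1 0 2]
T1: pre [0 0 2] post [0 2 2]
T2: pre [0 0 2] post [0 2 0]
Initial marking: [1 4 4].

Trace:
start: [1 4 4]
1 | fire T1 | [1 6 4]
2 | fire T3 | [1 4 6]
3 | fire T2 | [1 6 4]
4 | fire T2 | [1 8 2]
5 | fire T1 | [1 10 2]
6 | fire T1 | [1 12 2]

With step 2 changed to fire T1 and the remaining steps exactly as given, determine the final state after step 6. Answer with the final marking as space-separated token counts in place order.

(re-executing from step 2 with the substitution; state before step 2: [1 6 4])
2 | fire T1 | [1 8 4]
3 | fire T2 | [1 10 2]
4 | fire T2 | [1 12 0]
5 | fire T1 | [1 12 0]
6 | fire T1 | [1 12 0]

1 12 0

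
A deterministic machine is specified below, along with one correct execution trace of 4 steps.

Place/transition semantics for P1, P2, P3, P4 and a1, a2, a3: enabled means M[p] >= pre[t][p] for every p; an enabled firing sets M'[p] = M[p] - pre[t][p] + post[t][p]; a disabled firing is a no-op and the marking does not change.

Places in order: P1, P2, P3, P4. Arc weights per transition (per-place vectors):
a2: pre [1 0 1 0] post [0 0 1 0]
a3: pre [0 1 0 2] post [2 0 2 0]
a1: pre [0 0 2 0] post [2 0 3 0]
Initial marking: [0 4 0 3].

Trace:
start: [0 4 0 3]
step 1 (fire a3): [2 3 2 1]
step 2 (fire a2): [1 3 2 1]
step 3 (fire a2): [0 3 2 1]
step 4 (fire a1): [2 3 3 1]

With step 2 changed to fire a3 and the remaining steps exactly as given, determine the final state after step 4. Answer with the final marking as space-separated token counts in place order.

3 3 3 1

(re-executing from step 2 with the substitution; state before step 2: [2 3 2 1])
step 2 (fire a3): [2 3 2 1]
step 3 (fire a2): [1 3 2 1]
step 4 (fire a1): [3 3 3 1]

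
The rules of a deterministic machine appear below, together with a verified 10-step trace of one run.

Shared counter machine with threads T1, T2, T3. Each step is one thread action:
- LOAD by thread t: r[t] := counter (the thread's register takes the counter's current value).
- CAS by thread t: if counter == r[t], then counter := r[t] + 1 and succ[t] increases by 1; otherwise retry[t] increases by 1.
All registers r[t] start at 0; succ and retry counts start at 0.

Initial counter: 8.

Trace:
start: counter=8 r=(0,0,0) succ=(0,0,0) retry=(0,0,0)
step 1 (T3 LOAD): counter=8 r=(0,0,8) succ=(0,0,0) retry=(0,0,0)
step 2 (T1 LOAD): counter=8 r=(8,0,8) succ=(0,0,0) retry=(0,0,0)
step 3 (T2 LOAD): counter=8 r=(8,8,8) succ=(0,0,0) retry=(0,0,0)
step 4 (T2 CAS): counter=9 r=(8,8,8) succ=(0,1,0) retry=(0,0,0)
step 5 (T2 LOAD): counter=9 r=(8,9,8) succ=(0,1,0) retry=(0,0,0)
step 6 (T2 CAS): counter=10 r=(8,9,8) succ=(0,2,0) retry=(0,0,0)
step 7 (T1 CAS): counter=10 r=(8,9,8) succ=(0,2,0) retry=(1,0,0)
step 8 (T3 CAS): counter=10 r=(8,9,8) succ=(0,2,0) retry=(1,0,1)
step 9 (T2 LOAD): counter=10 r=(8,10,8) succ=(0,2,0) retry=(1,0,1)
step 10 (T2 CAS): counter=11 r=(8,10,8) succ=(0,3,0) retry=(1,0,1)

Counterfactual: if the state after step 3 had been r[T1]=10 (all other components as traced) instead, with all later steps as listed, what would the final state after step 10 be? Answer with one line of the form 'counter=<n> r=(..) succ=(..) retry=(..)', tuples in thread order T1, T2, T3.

counter=12 r=(10,11,8) succ=(1,3,0) retry=(0,0,1)

state after step 3 := counter=8 r=(10,8,8) succ=(0,0,0) retry=(0,0,0)
step 4 (T2 CAS): counter=9 r=(10,8,8) succ=(0,1,0) retry=(0,0,0)
step 5 (T2 LOAD): counter=9 r=(10,9,8) succ=(0,1,0) retry=(0,0,0)
step 6 (T2 CAS): counter=10 r=(10,9,8) succ=(0,2,0) retry=(0,0,0)
step 7 (T1 CAS): counter=11 r=(10,9,8) succ=(1,2,0) retry=(0,0,0)
step 8 (T3 CAS): counter=11 r=(10,9,8) succ=(1,2,0) retry=(0,0,1)
step 9 (T2 LOAD): counter=11 r=(10,11,8) succ=(1,2,0) retry=(0,0,1)
step 10 (T2 CAS): counter=12 r=(10,11,8) succ=(1,3,0) retry=(0,0,1)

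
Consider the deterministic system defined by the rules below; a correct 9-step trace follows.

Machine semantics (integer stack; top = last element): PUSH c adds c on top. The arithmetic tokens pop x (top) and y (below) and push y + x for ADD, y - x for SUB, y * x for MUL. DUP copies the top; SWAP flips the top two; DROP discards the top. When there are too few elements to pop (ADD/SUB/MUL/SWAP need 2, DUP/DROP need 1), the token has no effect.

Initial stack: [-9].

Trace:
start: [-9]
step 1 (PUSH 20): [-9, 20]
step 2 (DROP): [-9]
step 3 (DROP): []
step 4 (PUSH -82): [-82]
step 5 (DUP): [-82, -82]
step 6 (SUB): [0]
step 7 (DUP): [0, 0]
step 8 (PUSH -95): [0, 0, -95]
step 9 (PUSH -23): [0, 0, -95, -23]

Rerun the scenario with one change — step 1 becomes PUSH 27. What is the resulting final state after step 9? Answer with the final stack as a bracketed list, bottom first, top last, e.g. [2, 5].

(re-executing from step 1 with the substitution; state before step 1: [-9])
step 1 (PUSH 27): [-9, 27]
step 2 (DROP): [-9]
step 3 (DROP): []
step 4 (PUSH -82): [-82]
step 5 (DUP): [-82, -82]
step 6 (SUB): [0]
step 7 (DUP): [0, 0]
step 8 (PUSH -95): [0, 0, -95]
step 9 (PUSH -23): [0, 0, -95, -23]

[0, 0, -95, -23]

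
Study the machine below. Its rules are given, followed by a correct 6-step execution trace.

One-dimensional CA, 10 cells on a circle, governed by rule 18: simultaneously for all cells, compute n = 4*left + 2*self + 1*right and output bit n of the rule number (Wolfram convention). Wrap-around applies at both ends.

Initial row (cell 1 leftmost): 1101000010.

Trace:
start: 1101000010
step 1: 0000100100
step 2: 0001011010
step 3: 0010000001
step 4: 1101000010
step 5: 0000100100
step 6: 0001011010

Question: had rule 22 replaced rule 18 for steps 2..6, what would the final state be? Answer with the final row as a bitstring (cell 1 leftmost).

(re-executing steps 2..6 under rule 22; state before step 2: 0000100100)
step 2: 0001111110
step 3: 0010000001
step 4: 1111000011
step 5: 0000100100
step 6: 0001111110

0001111110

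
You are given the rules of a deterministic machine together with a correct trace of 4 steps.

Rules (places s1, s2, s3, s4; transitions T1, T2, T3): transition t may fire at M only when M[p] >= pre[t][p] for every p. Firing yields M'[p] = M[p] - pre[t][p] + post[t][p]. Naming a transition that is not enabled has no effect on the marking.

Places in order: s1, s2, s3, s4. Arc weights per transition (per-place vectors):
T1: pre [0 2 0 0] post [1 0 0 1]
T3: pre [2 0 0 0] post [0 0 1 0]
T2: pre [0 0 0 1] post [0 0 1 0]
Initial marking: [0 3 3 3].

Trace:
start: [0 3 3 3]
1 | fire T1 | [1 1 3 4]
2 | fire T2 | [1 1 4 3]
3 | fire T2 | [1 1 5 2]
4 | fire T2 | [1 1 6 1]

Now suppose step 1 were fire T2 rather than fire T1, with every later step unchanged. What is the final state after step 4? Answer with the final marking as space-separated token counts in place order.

(re-executing from step 1 with the substitution; state before step 1: [0 3 3 3])
1 | fire T2 | [0 3 4 2]
2 | fire T2 | [0 3 5 1]
3 | fire T2 | [0 3 6 0]
4 | fire T2 | [0 3 6 0]

0 3 6 0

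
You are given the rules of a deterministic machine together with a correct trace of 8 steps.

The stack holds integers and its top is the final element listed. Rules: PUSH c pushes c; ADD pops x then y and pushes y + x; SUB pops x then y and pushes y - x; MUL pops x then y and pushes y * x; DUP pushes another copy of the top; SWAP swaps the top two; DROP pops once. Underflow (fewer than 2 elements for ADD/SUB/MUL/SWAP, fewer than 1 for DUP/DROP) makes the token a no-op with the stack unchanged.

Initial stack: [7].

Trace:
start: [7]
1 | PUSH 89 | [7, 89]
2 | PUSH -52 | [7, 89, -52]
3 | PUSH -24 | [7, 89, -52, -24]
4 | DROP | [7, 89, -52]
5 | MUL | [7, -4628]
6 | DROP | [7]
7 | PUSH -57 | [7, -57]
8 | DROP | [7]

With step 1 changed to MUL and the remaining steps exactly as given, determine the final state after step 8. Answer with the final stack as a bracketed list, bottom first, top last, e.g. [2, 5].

[]

(re-executing from step 1 with the substitution; state before step 1: [7])
1 | MUL | [7]
2 | PUSH -52 | [7, -52]
3 | PUSH -24 | [7, -52, -24]
4 | DROP | [7, -52]
5 | MUL | [-364]
6 | DROP | []
7 | PUSH -57 | [-57]
8 | DROP | []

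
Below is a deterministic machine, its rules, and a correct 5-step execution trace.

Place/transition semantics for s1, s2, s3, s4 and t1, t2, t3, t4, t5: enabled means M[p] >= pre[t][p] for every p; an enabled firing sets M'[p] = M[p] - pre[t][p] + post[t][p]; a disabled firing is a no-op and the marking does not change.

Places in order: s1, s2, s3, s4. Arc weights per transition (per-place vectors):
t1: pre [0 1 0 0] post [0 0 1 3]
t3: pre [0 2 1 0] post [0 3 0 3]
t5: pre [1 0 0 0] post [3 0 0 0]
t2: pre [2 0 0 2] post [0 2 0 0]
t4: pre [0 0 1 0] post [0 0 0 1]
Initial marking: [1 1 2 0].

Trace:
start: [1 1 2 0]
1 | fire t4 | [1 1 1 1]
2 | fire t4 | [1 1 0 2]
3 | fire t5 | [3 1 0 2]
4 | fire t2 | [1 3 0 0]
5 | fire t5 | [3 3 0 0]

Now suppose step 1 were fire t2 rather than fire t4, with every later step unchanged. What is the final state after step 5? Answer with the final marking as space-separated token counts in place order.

5 1 1 1

(re-executing from step 1 with the substitution; state before step 1: [1 1 2 0])
1 | fire t2 | [1 1 2 0]
2 | fire t4 | [1 1 1 1]
3 | fire t5 | [3 1 1 1]
4 | fire t2 | [3 1 1 1]
5 | fire t5 | [5 1 1 1]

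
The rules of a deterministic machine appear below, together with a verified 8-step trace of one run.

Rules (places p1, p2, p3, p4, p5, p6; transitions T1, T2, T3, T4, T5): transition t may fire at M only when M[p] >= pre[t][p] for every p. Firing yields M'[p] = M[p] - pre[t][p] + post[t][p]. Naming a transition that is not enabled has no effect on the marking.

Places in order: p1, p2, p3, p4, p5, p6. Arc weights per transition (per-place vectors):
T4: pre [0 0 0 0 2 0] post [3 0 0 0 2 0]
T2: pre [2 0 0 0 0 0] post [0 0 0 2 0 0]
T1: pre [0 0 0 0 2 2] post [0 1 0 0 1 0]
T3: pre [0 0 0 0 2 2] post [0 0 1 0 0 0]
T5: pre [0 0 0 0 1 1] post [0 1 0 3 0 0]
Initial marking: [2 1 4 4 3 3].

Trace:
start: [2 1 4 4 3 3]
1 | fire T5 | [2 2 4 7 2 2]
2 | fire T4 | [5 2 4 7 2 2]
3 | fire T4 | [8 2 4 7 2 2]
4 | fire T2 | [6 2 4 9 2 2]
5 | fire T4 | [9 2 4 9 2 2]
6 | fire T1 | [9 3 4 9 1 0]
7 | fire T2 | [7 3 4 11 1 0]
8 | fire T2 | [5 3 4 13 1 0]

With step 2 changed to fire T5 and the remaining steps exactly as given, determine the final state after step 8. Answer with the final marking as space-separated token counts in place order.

(re-executing from step 2 with the substitution; state before step 2: [2 2 4 7 2 2])
2 | fire T5 | [2 3 4 10 1 1]
3 | fire T4 | [2 3 4 10 1 1]
4 | fire T2 | [0 3 4 12 1 1]
5 | fire T4 | [0 3 4 12 1 1]
6 | fire T1 | [0 3 4 12 1 1]
7 | fire T2 | [0 3 4 12 1 1]
8 | fire T2 | [0 3 4 12 1 1]

0 3 4 12 1 1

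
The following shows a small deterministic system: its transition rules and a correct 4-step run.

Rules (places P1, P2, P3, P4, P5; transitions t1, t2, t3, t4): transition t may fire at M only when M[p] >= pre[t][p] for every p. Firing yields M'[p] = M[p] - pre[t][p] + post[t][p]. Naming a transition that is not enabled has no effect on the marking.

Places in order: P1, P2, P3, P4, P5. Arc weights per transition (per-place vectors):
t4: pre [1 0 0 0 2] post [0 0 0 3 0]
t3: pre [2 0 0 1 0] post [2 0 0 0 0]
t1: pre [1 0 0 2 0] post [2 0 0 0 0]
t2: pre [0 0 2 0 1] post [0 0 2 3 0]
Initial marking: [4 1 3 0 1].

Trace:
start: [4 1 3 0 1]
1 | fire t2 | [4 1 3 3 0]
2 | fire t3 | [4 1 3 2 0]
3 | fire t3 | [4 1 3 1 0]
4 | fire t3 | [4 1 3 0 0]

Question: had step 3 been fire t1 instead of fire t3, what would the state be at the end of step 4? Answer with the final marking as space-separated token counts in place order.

(re-executing from step 3 with the substitution; state before step 3: [4 1 3 2 0])
3 | fire t1 | [5 1 3 0 0]
4 | fire t3 | [5 1 3 0 0]

5 1 3 0 0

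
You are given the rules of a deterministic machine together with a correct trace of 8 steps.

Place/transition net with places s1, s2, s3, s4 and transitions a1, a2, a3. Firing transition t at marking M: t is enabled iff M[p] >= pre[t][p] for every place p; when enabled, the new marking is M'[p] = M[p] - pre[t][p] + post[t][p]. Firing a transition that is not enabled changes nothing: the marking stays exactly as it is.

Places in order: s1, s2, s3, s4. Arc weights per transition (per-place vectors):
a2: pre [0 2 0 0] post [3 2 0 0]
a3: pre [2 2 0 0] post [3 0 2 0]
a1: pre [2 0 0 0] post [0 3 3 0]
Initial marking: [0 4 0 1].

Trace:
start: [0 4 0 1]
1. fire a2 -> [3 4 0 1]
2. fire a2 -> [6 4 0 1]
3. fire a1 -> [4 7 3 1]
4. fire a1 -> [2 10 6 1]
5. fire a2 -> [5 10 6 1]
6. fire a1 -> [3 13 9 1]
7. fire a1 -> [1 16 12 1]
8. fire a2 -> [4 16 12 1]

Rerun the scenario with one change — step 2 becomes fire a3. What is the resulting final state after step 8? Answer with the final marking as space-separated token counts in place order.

(re-executing from step 2 with the substitution; state before step 2: [3 4 0 1])
2. fire a3 -> [4 2 2 1]
3. fire a1 -> [2 5 5 1]
4. fire a1 -> [0 8 8 1]
5. fire a2 -> [3 8 8 1]
6. fire a1 -> [1 11 11 1]
7. fire a1 -> [1 11 11 1]
8. fire a2 -> [4 11 11 1]

4 11 11 1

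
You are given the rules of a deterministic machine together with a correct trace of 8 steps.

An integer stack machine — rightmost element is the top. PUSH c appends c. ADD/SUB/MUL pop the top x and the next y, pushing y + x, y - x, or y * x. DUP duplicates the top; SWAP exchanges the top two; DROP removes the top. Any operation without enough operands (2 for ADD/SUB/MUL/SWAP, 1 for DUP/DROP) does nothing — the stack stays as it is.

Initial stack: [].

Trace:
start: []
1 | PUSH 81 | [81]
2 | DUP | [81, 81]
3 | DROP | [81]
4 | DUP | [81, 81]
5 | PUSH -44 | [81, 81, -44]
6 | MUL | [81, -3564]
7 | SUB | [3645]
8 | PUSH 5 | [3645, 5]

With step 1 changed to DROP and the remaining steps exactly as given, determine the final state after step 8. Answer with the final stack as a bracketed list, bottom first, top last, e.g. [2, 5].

(re-executing from step 1 with the substitution; state before step 1: [])
1 | DROP | []
2 | DUP | []
3 | DROP | []
4 | DUP | []
5 | PUSH -44 | [-44]
6 | MUL | [-44]
7 | SUB | [-44]
8 | PUSH 5 | [-44, 5]

[-44, 5]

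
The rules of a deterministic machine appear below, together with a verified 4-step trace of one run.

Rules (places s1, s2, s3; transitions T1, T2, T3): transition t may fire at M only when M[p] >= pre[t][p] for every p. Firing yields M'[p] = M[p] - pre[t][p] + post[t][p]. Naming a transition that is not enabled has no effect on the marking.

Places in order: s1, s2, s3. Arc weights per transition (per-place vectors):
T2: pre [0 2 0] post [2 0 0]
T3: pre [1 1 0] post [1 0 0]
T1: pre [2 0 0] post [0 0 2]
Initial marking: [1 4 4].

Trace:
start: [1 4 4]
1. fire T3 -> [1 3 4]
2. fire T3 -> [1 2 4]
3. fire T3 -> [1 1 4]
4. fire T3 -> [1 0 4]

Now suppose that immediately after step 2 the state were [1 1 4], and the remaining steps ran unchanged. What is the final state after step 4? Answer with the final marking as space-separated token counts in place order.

state after step 2 := [1 1 4]
3. fire T3 -> [1 0 4]
4. fire T3 -> [1 0 4]

1 0 4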